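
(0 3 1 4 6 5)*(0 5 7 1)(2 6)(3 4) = (0 4 2 6 7 1 3)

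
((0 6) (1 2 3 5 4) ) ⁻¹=(0 6) (1 4 5 3 2) 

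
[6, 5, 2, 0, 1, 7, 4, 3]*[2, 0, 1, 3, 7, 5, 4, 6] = [4, 5, 1, 2, 0, 6, 7, 3]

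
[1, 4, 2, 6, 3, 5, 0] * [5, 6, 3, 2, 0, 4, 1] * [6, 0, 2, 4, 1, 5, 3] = [3, 6, 4, 0, 2, 1, 5]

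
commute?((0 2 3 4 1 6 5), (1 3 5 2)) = no:(0 2 3 4 1 6 5)*(1 3 5 2) = (0 1 6 2 5)(3 4), (1 3 5 2)*(0 2 3 4 1 6 5) = (0 2 6 5 3)(1 4)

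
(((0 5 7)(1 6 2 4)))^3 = (1 4 2 6)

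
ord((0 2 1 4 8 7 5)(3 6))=14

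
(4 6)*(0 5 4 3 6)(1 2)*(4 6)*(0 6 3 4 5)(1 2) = (3 5)(4 6)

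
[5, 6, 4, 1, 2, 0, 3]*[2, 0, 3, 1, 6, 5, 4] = [5, 4, 6, 0, 3, 2, 1]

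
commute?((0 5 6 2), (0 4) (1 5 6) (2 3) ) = no:(0 5 6 2) * (0 4) (1 5 6) (2 3) = (0 6 3 2 4) (1 5), (0 4) (1 5 6) (2 3) * (0 5 6 2) = (0 4 5 2 3) (1 6) 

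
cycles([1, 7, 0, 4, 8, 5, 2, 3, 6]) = (0 1 7 3 4 8 6 2)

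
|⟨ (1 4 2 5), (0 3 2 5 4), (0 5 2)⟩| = 720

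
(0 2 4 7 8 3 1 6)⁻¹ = (0 6 1 3 8 7 4 2)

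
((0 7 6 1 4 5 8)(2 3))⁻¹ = (0 8 5 4 1 6 7)(2 3)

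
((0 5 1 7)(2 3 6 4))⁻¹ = (0 7 1 5)(2 4 6 3)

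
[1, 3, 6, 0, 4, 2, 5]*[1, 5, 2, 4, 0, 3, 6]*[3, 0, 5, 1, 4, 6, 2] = [6, 4, 2, 0, 3, 5, 1]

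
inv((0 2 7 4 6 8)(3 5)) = (0 8 6 4 7 2)(3 5)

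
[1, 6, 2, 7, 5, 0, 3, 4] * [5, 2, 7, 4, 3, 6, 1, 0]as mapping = [0→2, 1→1, 2→7, 3→0, 4→6, 5→5, 6→4, 7→3]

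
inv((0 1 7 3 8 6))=(0 6 8 3 7 1)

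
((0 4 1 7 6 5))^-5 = (0 4 1 7 6 5)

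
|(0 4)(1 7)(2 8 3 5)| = 4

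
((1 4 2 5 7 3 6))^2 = (1 2 7 6 4 5 3)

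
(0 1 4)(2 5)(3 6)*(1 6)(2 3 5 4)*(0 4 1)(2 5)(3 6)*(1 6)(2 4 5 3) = (0 2 6 4 5 1 3)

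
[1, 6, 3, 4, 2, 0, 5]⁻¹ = [5, 0, 4, 2, 3, 6, 1]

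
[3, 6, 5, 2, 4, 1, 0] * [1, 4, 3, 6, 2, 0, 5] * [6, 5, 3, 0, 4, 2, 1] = [1, 2, 6, 0, 3, 4, 5]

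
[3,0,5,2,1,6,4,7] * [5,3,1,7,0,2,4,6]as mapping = [0→7,1→5,2→2,3→1,4→3,5→4,6→0,7→6]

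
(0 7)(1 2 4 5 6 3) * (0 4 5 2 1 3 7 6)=(0 6 7 4 2 5)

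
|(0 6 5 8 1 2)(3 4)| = 6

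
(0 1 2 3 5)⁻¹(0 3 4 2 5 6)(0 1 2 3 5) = (0 6 1 5 4 3)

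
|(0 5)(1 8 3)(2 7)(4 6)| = 6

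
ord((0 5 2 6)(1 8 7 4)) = 4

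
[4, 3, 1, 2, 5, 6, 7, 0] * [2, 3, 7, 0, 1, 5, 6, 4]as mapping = [0→1, 1→0, 2→3, 3→7, 4→5, 5→6, 6→4, 7→2]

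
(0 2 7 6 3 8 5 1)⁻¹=(0 1 5 8 3 6 7 2)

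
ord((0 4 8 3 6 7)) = 6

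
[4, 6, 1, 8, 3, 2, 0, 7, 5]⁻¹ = [6, 2, 5, 4, 0, 8, 1, 7, 3]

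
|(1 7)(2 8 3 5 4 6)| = 6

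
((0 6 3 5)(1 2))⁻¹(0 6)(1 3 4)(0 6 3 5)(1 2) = (2 5 4)(3 6)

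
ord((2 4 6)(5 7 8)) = 3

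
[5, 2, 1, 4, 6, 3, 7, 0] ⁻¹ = [7, 2, 1, 5, 3, 0, 4, 6] 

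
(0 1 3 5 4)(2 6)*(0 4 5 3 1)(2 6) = ()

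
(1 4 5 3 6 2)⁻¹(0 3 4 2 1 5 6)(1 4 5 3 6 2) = (0 6 5 1 4 3 2)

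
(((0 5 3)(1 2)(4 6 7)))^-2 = (0 5 3)(4 6 7)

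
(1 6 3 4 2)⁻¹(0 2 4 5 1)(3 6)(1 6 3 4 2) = (0 1 2 5 6)(3 4)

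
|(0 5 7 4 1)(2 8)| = 10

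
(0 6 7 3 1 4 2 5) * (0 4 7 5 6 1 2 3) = (0 1 7)(2 6 5 4 3)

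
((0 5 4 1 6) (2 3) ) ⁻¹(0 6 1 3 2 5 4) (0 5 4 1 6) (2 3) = (0 6 2 3 4 1 5) 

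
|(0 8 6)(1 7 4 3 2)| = 15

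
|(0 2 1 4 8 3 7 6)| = 8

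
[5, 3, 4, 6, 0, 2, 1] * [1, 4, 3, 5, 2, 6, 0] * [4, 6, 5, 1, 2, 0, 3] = [3, 0, 5, 4, 6, 1, 2]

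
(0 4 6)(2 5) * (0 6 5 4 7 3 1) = (0 7 3 1)(2 4 5)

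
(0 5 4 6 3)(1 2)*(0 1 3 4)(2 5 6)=(0 6 4 2 3 1 5)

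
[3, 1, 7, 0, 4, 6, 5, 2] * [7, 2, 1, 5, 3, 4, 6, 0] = [5, 2, 0, 7, 3, 6, 4, 1]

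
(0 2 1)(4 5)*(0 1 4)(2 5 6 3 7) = (0 5)(2 4 6 3 7)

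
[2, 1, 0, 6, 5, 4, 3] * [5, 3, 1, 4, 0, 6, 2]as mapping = [0→1, 1→3, 2→5, 3→2, 4→6, 5→0, 6→4]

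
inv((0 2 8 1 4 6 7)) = (0 7 6 4 1 8 2)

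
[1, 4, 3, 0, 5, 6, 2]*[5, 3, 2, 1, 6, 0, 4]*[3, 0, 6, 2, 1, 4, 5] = [2, 5, 0, 4, 3, 1, 6]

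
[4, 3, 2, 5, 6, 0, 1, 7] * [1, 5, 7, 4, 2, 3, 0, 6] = [2, 4, 7, 3, 0, 1, 5, 6]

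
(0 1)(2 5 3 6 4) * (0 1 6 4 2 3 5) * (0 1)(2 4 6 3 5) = (0 3 6 4 5 2 1)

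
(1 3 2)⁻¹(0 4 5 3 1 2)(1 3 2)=(0 4 5 2 3 1)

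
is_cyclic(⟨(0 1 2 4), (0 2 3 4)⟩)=no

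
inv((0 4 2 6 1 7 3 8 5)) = (0 5 8 3 7 1 6 2 4)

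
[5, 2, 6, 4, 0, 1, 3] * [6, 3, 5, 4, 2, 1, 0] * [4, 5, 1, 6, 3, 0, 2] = [5, 0, 4, 1, 2, 6, 3]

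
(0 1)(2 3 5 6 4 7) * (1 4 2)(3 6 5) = (0 4 7 1)(2 6)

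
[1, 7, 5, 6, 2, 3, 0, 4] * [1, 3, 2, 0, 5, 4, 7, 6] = [3, 6, 4, 7, 2, 0, 1, 5]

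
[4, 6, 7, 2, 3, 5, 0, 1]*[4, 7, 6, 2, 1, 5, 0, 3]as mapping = [0→1, 1→0, 2→3, 3→6, 4→2, 5→5, 6→4, 7→7]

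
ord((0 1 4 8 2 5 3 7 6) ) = 9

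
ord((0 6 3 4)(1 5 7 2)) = 4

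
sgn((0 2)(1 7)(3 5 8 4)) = -1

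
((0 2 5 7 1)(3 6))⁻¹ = (0 1 7 5 2)(3 6)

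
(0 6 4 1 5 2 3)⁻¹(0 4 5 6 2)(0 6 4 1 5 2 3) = (1 2 4 3 6)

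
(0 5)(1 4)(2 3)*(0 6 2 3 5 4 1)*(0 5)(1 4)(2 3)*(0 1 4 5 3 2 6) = (0 4 3 6 2 1 5)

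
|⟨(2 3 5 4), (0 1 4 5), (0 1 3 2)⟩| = 120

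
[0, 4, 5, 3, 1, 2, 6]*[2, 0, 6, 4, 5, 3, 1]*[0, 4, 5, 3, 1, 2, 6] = [5, 2, 3, 1, 0, 6, 4]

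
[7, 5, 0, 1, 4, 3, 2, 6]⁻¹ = [2, 3, 6, 5, 4, 1, 7, 0]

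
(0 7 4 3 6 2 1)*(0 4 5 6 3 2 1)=(0 7 5 6 1 4 2)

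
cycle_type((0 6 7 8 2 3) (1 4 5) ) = 3.6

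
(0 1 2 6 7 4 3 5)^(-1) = (0 5 3 4 7 6 2 1)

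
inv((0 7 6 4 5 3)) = (0 3 5 4 6 7)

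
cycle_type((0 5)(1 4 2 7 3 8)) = 2.6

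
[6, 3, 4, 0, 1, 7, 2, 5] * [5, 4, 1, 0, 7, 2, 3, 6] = [3, 0, 7, 5, 4, 6, 1, 2]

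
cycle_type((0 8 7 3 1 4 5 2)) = 8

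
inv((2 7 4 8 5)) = (2 5 8 4 7)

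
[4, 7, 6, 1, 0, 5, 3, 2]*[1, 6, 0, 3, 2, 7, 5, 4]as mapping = [0→2, 1→4, 2→5, 3→6, 4→1, 5→7, 6→3, 7→0]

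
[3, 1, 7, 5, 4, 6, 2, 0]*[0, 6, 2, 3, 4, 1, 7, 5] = [3, 6, 5, 1, 4, 7, 2, 0]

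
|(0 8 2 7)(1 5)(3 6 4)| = 12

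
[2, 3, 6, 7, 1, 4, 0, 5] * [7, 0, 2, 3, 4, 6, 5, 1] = [2, 3, 5, 1, 0, 4, 7, 6]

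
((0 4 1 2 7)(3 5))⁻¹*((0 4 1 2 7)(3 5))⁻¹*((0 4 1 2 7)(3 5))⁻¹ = (0 1 7 4 2)(3 5)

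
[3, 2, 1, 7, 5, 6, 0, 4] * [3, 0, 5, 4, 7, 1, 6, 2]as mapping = [0→4, 1→5, 2→0, 3→2, 4→1, 5→6, 6→3, 7→7]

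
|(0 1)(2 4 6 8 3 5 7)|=14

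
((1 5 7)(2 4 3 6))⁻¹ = (1 7 5)(2 6 3 4)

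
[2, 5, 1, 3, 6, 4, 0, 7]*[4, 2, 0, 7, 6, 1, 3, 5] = [0, 1, 2, 7, 3, 6, 4, 5]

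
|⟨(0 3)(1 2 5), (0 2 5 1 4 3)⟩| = 720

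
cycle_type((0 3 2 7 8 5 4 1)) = 8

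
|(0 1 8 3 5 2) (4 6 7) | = 6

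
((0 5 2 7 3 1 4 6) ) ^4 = (0 3) (1 5) (2 4) (6 7) 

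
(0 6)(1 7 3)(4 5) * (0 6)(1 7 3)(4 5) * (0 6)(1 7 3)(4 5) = (0 6)(4 5)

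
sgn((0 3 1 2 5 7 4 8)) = -1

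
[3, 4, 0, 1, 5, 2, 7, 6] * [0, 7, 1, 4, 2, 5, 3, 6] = [4, 2, 0, 7, 5, 1, 6, 3]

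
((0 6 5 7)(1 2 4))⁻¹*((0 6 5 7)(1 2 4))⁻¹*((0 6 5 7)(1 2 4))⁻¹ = (0 6 5 7)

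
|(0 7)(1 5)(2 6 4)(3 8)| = 6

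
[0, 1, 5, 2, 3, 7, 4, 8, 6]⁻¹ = [0, 1, 3, 4, 6, 2, 8, 5, 7]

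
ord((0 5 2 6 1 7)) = 6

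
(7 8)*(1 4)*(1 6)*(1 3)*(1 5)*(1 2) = (1 4 6 3 5 2)(7 8)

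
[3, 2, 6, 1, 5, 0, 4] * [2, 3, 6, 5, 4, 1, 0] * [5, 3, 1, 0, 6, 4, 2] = [4, 2, 5, 0, 3, 1, 6]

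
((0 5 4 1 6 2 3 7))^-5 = (0 1 3 5 6 7 4 2)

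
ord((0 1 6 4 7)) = 5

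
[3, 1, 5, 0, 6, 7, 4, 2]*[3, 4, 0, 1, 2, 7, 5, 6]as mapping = [0→1, 1→4, 2→7, 3→3, 4→5, 5→6, 6→2, 7→0]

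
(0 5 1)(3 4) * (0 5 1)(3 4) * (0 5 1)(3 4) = (3 4)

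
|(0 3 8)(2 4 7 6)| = 12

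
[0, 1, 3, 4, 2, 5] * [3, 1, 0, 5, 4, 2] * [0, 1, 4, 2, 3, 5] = [2, 1, 5, 3, 0, 4]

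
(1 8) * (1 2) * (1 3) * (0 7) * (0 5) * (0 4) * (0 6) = (0 7 5 4 6)(1 8 2 3)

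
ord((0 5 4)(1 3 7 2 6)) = 15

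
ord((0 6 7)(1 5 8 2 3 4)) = 6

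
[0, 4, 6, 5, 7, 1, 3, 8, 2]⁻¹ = [0, 5, 8, 6, 1, 3, 2, 4, 7]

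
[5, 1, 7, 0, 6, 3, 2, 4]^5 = [3, 1, 7, 5, 6, 0, 2, 4]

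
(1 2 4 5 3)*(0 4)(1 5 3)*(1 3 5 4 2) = (0 2)(3 4 5)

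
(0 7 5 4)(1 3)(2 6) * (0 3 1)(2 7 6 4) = (0 6 7 5 2 4 3)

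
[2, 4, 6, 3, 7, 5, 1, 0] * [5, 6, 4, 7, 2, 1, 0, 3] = [4, 2, 0, 7, 3, 1, 6, 5]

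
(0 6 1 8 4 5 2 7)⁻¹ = (0 7 2 5 4 8 1 6)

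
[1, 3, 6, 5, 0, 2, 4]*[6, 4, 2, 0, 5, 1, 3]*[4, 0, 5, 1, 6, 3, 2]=[6, 4, 1, 0, 2, 5, 3] 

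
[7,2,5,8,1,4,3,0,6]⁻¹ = [7,4,1,6,5,2,8,0,3]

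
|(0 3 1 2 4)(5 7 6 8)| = 20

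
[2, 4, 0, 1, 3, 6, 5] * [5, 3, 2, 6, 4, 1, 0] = [2, 4, 5, 3, 6, 0, 1]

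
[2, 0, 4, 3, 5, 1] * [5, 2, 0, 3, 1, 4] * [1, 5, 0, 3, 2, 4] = [1, 4, 5, 3, 2, 0]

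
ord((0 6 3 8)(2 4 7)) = 12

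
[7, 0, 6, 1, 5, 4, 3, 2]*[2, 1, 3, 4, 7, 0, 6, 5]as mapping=[0→5, 1→2, 2→6, 3→1, 4→0, 5→7, 6→4, 7→3]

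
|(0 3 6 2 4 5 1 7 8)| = 9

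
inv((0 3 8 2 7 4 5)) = (0 5 4 7 2 8 3)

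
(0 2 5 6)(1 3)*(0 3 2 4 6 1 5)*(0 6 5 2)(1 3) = (0 4 5 3 2 6 1)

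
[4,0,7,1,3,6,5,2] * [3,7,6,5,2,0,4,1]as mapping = [0→2,1→3,2→1,3→7,4→5,5→4,6→0,7→6]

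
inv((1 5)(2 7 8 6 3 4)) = (1 5)(2 4 3 6 8 7)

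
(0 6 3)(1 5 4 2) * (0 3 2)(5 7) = (0 6 2 1 7 5 4)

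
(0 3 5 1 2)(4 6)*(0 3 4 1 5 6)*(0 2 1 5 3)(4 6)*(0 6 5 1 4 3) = (0 5)(1 4 2 6)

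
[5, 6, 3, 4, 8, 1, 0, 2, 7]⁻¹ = [6, 5, 7, 2, 3, 0, 1, 8, 4]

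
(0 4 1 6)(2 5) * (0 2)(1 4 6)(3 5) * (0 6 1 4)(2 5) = (0 1 4)(2 3)(5 6)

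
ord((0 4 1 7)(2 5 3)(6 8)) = 12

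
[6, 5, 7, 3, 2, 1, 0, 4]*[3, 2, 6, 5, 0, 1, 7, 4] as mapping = [0→7, 1→1, 2→4, 3→5, 4→6, 5→2, 6→3, 7→0] 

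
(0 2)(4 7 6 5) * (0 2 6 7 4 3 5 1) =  (0 6 1)(3 5)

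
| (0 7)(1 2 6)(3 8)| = 6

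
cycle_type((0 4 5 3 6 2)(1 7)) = 2.6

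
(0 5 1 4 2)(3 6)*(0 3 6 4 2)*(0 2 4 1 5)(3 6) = (1 4 2 6 3)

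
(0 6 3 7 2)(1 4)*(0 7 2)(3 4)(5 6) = (0 5 6 4 1 3 2 7)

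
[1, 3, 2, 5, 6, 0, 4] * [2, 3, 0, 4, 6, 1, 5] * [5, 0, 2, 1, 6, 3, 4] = [1, 6, 5, 0, 3, 2, 4]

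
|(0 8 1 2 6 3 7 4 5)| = 9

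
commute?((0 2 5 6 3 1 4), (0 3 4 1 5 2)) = no:(0 2 5 6 3 1 4) * (0 3 4 1 5 2) = (3 5 6 4), (0 3 4 1 5 2) * (0 2 5 6 3 1 4) = (0 1 6 3)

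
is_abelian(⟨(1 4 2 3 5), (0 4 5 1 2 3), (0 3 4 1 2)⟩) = no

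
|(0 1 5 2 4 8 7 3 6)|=9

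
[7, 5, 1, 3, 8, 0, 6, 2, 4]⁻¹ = [5, 2, 7, 3, 8, 1, 6, 0, 4]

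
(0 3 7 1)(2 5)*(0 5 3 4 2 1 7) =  (0 4 2 3)(1 5)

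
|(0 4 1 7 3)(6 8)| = 10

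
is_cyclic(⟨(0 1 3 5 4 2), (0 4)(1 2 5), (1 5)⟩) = no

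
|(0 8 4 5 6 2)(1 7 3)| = 6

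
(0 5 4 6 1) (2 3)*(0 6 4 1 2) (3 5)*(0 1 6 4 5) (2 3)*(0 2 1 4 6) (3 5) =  (0 1 6 5) (3 4) 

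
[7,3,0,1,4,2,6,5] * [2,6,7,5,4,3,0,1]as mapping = [0→1,1→5,2→2,3→6,4→4,5→7,6→0,7→3]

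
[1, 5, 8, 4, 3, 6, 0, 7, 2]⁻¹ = [6, 0, 8, 4, 3, 1, 5, 7, 2]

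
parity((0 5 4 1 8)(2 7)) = odd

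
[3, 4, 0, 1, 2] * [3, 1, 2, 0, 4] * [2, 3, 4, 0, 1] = [2, 1, 0, 3, 4]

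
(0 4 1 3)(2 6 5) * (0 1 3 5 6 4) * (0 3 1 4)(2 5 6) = (0 3 4 1 6 2)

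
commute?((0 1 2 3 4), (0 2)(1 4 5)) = no:(0 1 2 3 4)*(0 2)(1 4 5) = (0 4 2 3 5 1), (0 2)(1 4 5)*(0 1 2 3 4) = (0 3 4 5 2 1)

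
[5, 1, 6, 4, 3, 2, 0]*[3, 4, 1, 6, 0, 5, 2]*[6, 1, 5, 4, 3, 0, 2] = [0, 3, 5, 6, 2, 1, 4]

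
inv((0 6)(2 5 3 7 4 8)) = (0 6)(2 8 4 7 3 5)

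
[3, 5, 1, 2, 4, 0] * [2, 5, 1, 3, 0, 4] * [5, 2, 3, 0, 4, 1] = [0, 4, 1, 2, 5, 3]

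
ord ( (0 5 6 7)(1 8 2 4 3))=20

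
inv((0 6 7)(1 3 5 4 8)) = (0 7 6)(1 8 4 5 3)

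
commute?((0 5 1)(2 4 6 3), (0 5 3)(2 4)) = no:(0 5 1)(2 4 6 3)*(0 5 3)(2 4) = (0 3 4 6)(1 5), (0 5 3)(2 4)*(0 5 1)(2 4 6 3) = (0 1)(2 6 3 5)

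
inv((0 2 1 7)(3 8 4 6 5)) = (0 7 1 2)(3 5 6 4 8)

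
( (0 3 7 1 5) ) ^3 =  (0 1 3 5 7) 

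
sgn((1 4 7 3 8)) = 1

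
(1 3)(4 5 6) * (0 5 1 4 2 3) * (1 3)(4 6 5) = (0 4 3 6 2 1)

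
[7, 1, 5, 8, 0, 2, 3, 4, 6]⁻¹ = [4, 1, 5, 6, 7, 2, 8, 0, 3]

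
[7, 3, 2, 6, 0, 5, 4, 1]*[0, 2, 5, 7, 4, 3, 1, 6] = [6, 7, 5, 1, 0, 3, 4, 2]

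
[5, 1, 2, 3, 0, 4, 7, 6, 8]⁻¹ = [4, 1, 2, 3, 5, 0, 7, 6, 8]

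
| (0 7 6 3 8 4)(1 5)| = 6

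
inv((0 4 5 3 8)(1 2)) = (0 8 3 5 4)(1 2)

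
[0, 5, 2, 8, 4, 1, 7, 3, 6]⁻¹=[0, 5, 2, 7, 4, 1, 8, 6, 3]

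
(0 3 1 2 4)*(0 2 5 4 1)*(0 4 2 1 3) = (1 5 2 3 4)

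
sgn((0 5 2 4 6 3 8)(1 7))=-1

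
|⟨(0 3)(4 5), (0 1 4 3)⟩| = 20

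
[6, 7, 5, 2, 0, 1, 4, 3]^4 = [6, 5, 3, 7, 0, 2, 4, 1]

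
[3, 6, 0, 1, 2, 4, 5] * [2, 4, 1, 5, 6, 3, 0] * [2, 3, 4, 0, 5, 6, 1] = [6, 2, 4, 5, 3, 1, 0]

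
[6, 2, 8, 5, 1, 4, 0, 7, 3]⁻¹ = [6, 4, 1, 8, 5, 3, 0, 7, 2]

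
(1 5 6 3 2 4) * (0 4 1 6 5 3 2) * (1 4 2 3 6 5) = (0 2 4 5 1 6 3)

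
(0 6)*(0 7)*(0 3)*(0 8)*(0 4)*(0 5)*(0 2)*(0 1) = (0 6 7 3 8 4 5 2 1)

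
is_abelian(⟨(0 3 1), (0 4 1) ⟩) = no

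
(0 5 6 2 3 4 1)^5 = (0 4 2 5 1 3 6)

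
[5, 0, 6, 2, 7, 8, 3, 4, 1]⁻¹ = [1, 8, 3, 6, 7, 0, 2, 4, 5]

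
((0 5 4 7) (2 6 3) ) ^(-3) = (0 5 4 7) 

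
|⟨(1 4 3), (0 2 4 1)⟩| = 120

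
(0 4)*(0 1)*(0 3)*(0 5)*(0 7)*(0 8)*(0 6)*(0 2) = (0 4 1 3 5 7 8 6 2)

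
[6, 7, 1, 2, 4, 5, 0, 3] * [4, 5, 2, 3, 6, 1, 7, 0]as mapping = [0→7, 1→0, 2→5, 3→2, 4→6, 5→1, 6→4, 7→3]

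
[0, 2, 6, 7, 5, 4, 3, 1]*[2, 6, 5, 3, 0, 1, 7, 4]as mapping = [0→2, 1→5, 2→7, 3→4, 4→1, 5→0, 6→3, 7→6]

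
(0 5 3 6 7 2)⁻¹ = (0 2 7 6 3 5)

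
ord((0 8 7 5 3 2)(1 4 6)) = 6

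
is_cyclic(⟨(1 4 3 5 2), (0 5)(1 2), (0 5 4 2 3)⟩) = no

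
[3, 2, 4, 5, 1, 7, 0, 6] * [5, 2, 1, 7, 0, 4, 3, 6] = [7, 1, 0, 4, 2, 6, 5, 3]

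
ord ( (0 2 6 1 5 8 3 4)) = 8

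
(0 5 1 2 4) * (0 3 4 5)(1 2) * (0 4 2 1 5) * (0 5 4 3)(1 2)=(0 3 1 4)(2 5)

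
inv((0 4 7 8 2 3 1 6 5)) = (0 5 6 1 3 2 8 7 4)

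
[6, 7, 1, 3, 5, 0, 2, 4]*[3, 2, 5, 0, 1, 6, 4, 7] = [4, 7, 2, 0, 6, 3, 5, 1]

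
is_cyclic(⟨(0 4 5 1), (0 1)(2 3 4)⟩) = no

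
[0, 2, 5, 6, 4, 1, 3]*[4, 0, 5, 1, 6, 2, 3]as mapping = [0→4, 1→5, 2→2, 3→3, 4→6, 5→0, 6→1]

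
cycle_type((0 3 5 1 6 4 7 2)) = 8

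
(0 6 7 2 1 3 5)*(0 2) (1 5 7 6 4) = (0 4 1 3 7) (2 5) 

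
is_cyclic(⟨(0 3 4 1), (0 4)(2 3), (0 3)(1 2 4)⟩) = no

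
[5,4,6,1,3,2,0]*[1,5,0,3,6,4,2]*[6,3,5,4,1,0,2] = [1,2,5,0,4,6,3]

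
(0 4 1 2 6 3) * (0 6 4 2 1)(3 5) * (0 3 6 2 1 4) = (0 1 4 3 2)(5 6)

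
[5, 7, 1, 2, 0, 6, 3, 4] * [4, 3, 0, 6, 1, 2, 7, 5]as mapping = [0→2, 1→5, 2→3, 3→0, 4→4, 5→7, 6→6, 7→1]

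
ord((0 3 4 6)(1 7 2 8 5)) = 20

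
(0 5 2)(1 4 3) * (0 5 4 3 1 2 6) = (0 4 1 3 2 5 6)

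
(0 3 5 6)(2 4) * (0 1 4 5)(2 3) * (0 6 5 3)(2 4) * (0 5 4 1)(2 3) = (0 1 3 6)(4 5)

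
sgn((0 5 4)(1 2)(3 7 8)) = -1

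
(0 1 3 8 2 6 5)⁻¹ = (0 5 6 2 8 3 1)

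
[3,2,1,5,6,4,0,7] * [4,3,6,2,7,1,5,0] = [2,6,3,1,5,7,4,0]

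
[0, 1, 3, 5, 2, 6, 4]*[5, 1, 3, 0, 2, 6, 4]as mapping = [0→5, 1→1, 2→0, 3→6, 4→3, 5→4, 6→2]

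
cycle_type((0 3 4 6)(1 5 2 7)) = 4^2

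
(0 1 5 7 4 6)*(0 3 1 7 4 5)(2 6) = (0 7 5 4 2 6 3 1)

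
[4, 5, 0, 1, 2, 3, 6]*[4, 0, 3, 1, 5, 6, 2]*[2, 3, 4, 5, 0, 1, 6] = [1, 6, 0, 2, 5, 3, 4] 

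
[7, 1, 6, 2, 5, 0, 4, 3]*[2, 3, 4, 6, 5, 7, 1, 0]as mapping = [0→0, 1→3, 2→1, 3→4, 4→7, 5→2, 6→5, 7→6]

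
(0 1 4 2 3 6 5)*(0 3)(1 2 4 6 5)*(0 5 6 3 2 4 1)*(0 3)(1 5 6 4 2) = (0 2 6 3 4 5 1)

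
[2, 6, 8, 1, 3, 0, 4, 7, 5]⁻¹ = [5, 3, 0, 4, 6, 8, 1, 7, 2]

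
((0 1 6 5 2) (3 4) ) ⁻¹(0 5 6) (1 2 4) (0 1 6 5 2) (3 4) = (0 3 6) (1 2 5) 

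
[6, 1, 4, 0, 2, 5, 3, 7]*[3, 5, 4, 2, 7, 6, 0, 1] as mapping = [0→0, 1→5, 2→7, 3→3, 4→4, 5→6, 6→2, 7→1] 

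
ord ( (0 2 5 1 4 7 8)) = 7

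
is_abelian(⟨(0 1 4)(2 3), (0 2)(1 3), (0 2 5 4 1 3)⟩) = no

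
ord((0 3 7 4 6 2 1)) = 7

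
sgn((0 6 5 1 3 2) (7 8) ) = 1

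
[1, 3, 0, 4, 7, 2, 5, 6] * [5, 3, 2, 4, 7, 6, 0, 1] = [3, 4, 5, 7, 1, 2, 6, 0]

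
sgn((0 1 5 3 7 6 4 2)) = -1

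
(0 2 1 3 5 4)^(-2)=(0 5 1)(2 4 3)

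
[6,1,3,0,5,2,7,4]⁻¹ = [3,1,5,2,7,4,0,6]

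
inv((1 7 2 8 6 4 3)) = (1 3 4 6 8 2 7)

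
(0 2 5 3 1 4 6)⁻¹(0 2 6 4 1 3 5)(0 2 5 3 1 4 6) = (0 6 4 1 3 2 5)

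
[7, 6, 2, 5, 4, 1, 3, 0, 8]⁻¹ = [7, 5, 2, 6, 4, 3, 1, 0, 8]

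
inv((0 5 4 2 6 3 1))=(0 1 3 6 2 4 5)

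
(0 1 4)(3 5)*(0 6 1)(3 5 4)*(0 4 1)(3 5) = (0 4 6)(1 5 3)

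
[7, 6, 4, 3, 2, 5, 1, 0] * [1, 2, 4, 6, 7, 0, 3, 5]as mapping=[0→5, 1→3, 2→7, 3→6, 4→4, 5→0, 6→2, 7→1]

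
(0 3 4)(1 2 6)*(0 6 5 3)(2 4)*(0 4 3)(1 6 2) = (0 4 2 5)(1 3)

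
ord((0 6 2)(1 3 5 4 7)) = 15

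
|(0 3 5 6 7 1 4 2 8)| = 9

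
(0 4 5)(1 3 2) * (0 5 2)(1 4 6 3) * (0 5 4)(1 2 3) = (0 6 1 2)(3 5 4)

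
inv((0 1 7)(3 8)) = (0 7 1)(3 8)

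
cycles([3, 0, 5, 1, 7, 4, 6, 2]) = (0 3 1) (2 5 4 7) 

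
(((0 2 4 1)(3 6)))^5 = (0 2 4 1)(3 6)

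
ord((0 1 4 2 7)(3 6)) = 10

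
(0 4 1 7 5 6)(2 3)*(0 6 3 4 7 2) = (0 7 5 3)(1 2 4)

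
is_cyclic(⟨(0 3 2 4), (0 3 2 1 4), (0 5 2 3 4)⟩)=no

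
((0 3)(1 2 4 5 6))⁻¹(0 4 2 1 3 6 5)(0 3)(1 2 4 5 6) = (0 1 6 3 5 4 2)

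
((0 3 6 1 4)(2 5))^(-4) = (0 3 6 1 4)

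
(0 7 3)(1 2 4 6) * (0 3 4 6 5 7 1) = (0 1 2 6)(4 5 7)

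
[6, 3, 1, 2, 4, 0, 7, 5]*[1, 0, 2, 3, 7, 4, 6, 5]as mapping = [0→6, 1→3, 2→0, 3→2, 4→7, 5→1, 6→5, 7→4]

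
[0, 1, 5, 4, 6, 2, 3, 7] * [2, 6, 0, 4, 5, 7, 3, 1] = [2, 6, 7, 5, 3, 0, 4, 1]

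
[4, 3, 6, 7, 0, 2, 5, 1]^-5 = [4, 3, 6, 7, 0, 2, 5, 1]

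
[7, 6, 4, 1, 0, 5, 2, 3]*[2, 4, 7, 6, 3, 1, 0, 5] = [5, 0, 3, 4, 2, 1, 7, 6]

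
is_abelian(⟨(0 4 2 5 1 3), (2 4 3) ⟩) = no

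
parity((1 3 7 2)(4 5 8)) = odd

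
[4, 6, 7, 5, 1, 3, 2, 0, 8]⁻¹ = [7, 4, 6, 5, 0, 3, 1, 2, 8]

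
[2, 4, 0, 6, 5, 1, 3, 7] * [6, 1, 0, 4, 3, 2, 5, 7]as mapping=[0→0, 1→3, 2→6, 3→5, 4→2, 5→1, 6→4, 7→7]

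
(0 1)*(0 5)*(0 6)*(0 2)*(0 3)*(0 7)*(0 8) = (0 1 5 6 2 3 7 8) 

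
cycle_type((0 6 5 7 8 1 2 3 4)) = 9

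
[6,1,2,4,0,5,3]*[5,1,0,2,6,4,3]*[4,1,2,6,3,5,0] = [6,1,4,0,5,3,2]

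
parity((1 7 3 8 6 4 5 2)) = odd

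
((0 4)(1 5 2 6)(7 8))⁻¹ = (0 4)(1 6 2 5)(7 8)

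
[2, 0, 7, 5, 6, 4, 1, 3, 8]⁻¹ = [1, 6, 0, 7, 5, 3, 4, 2, 8]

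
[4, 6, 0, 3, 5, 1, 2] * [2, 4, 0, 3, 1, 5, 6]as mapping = [0→1, 1→6, 2→2, 3→3, 4→5, 5→4, 6→0]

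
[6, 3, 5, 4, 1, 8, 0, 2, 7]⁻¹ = [6, 4, 7, 1, 3, 2, 0, 8, 5]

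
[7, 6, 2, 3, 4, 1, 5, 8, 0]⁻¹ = [8, 5, 2, 3, 4, 6, 1, 0, 7]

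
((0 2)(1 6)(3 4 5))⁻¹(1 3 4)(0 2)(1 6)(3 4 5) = (4 5 6)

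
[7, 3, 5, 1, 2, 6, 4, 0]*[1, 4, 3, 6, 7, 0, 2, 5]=[5, 6, 0, 4, 3, 2, 7, 1]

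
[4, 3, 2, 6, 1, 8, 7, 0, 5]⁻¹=[7, 4, 2, 1, 0, 8, 3, 6, 5]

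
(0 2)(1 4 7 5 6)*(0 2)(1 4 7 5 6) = (1 7 6 4 5)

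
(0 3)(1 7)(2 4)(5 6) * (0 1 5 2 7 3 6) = (0 6 2 4 7 5)(1 3)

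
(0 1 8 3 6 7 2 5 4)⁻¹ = (0 4 5 2 7 6 3 8 1)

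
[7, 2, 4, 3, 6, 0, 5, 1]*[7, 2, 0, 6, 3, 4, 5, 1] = [1, 0, 3, 6, 5, 7, 4, 2]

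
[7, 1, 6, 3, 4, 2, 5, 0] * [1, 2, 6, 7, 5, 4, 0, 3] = [3, 2, 0, 7, 5, 6, 4, 1]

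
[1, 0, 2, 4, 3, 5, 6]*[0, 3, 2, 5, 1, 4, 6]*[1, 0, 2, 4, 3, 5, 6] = [4, 1, 2, 0, 5, 3, 6]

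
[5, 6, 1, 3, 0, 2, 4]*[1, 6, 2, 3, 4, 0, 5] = [0, 5, 6, 3, 1, 2, 4]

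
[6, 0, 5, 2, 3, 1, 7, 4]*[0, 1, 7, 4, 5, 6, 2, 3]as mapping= [0→2, 1→0, 2→6, 3→7, 4→4, 5→1, 6→3, 7→5]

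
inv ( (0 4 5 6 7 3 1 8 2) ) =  (0 2 8 1 3 7 6 5 4) 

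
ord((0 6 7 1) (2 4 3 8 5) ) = 20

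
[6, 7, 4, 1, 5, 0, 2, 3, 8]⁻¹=[5, 3, 6, 7, 2, 4, 0, 1, 8]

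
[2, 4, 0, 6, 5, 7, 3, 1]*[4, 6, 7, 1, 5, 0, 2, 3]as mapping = [0→7, 1→5, 2→4, 3→2, 4→0, 5→3, 6→1, 7→6]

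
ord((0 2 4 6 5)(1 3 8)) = 15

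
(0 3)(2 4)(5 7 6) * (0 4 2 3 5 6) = (0 5 7)(3 4)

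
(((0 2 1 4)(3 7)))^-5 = (0 4 1 2)(3 7)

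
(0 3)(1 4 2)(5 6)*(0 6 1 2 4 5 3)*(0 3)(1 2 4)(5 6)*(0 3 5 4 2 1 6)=(0 5 1)(3 4 6)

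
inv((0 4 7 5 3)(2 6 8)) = (0 3 5 7 4)(2 8 6)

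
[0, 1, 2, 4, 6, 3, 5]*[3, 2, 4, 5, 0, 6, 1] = [3, 2, 4, 0, 1, 5, 6]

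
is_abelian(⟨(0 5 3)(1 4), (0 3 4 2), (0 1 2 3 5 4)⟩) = no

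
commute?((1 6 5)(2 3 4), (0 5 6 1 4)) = no:(1 6 5)(2 3 4) * (0 5 6 1 4) = (0 5 4 2 3), (0 5 6 1 4) * (1 6 5)(2 3 4) = (0 1 2 3 4)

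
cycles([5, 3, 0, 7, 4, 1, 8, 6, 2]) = (0 5 1 3 7 6 8 2) 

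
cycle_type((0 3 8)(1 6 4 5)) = 3.4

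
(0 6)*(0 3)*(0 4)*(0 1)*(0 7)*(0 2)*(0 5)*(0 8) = (0 6 3 4 1 7 2 5 8)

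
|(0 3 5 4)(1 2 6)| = 12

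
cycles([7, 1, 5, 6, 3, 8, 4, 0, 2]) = (0 7)(2 5 8)(3 6 4)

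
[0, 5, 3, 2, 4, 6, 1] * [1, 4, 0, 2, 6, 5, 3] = [1, 5, 2, 0, 6, 3, 4]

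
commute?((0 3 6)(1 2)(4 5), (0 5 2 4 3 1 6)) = no:(0 3 6)(1 2)(4 5)*(0 5 2 4 3 1 6) = (0 1 4 2 6 5 3), (0 5 2 4 3 1 6)*(0 3 6)(1 2)(4 5) = (0 4 6 3 2 5 1)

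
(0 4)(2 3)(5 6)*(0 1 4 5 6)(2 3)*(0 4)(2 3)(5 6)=(0 6 5 4 1)(2 3)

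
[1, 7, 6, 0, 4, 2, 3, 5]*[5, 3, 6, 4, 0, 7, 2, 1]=[3, 1, 2, 5, 0, 6, 4, 7]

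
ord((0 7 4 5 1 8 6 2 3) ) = 9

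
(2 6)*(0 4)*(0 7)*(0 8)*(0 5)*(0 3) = (0 4 7 8 5 3)(2 6)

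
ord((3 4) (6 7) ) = 2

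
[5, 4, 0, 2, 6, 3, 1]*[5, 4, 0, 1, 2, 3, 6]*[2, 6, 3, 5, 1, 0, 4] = [5, 3, 0, 2, 4, 6, 1]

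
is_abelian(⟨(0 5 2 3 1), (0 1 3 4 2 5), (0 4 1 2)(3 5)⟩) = no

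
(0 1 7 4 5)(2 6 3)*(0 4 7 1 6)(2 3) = (0 6 2)(4 5)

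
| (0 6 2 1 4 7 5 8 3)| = 9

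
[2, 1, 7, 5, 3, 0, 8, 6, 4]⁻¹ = [5, 1, 0, 4, 8, 3, 7, 2, 6]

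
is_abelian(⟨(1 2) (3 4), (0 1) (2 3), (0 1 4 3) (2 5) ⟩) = no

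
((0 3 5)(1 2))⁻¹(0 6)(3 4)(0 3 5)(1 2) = (3 6)(4 5)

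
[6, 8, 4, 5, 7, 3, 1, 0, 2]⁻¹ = [7, 6, 8, 5, 2, 3, 0, 4, 1]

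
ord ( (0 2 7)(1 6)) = 6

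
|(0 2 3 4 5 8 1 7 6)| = 9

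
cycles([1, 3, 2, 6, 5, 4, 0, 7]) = (0 1 3 6)(4 5)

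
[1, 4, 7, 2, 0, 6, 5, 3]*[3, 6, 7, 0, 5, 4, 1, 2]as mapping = [0→6, 1→5, 2→2, 3→7, 4→3, 5→1, 6→4, 7→0]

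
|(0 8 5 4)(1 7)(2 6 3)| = 12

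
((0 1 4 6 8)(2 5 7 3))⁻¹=(0 8 6 4 1)(2 3 7 5)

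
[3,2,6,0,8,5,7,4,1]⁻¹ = [3,8,1,0,7,5,2,6,4]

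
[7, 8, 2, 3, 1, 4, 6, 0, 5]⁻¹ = [7, 4, 2, 3, 5, 8, 6, 0, 1]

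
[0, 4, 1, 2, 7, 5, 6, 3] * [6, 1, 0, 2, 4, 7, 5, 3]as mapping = [0→6, 1→4, 2→1, 3→0, 4→3, 5→7, 6→5, 7→2]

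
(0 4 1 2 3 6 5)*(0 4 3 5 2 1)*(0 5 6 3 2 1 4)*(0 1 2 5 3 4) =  (0 5 1)(2 6)(3 4)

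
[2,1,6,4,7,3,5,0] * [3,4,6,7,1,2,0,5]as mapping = [0→6,1→4,2→0,3→1,4→5,5→7,6→2,7→3]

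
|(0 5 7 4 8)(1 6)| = 10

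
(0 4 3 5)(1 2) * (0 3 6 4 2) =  (0 2 1)(3 5)(4 6)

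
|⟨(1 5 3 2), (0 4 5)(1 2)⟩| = 720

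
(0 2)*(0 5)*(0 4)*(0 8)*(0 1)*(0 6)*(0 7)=(0 2 5 4 8 1 6 7)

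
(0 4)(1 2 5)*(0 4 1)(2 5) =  (0 1 5)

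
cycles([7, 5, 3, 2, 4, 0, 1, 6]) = (0 7 6 1 5)(2 3)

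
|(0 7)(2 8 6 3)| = 4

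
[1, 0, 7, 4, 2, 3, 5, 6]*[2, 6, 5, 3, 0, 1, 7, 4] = [6, 2, 4, 0, 5, 3, 1, 7]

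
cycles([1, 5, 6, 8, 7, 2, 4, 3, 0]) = (0 1 5 2 6 4 7 3 8)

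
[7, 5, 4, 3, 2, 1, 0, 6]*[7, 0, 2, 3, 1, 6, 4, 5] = [5, 6, 1, 3, 2, 0, 7, 4] 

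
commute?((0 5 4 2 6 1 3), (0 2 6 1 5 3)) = no:(0 5 4 2 6 1 3) * (0 2 6 1 5 3) = (0 3 2 1)(4 6 5), (0 2 6 1 5 3) * (0 5 4 2 6 1 3) = (0 6 3 5)(1 4 2)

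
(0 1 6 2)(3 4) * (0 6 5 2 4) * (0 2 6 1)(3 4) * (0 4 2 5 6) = (0 4 2 1 6 3 5)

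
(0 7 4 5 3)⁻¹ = (0 3 5 4 7)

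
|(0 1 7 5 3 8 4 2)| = 8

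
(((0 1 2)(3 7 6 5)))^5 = (0 2 1)(3 7 6 5)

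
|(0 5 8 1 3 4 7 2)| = 8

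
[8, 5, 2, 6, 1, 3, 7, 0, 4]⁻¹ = [7, 4, 2, 5, 8, 1, 3, 6, 0]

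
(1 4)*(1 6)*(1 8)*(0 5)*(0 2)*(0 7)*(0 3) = (0 5 2 7 3)(1 4 6 8)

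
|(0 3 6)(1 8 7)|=3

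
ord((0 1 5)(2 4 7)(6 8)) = 6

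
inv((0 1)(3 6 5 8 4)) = (0 1)(3 4 8 5 6)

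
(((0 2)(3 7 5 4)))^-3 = (0 2)(3 7 5 4)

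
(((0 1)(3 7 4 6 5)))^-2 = (3 6 7 5 4)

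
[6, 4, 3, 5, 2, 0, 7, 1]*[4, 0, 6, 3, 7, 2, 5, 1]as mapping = [0→5, 1→7, 2→3, 3→2, 4→6, 5→4, 6→1, 7→0]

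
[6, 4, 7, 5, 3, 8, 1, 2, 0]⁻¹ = [8, 6, 7, 4, 1, 3, 0, 2, 5]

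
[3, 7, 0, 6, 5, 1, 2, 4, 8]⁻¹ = [2, 5, 6, 0, 7, 4, 3, 1, 8]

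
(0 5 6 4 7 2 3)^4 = (0 7 5 2 6 3 4)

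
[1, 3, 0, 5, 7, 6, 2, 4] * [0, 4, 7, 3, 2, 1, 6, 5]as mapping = [0→4, 1→3, 2→0, 3→1, 4→5, 5→6, 6→7, 7→2]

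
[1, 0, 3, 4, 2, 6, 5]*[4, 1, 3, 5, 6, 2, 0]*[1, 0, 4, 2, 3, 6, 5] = [0, 3, 6, 5, 2, 1, 4]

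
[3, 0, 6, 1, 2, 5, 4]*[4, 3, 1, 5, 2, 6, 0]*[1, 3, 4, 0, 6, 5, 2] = [5, 6, 1, 0, 3, 2, 4]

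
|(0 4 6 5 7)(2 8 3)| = 15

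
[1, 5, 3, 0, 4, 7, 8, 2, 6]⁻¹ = [3, 0, 7, 2, 4, 1, 8, 5, 6]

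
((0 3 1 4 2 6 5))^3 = (0 4 5 1 6 3 2)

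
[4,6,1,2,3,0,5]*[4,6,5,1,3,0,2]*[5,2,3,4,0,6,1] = [4,3,1,6,2,0,5]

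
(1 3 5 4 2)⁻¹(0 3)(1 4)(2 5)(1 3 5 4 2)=(0 5)(1 4)(2 3)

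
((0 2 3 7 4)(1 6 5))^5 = (1 5 6)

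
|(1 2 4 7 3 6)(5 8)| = 6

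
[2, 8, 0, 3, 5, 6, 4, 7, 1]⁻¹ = [2, 8, 0, 3, 6, 4, 5, 7, 1]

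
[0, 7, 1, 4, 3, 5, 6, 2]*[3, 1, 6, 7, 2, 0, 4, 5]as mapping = [0→3, 1→5, 2→1, 3→2, 4→7, 5→0, 6→4, 7→6]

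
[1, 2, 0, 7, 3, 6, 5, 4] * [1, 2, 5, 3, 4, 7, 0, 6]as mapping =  [0→2, 1→5, 2→1, 3→6, 4→3, 5→0, 6→7, 7→4]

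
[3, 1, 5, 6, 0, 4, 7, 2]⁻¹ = [4, 1, 7, 0, 5, 2, 3, 6]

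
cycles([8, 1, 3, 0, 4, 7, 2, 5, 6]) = (0 8 6 2 3)(5 7)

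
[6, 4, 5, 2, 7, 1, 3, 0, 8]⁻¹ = [7, 5, 3, 6, 1, 2, 0, 4, 8]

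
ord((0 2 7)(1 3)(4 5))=6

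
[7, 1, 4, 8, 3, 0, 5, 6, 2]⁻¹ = [5, 1, 8, 4, 2, 6, 7, 0, 3]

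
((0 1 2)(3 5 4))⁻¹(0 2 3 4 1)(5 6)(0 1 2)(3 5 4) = (0 5 3 2 1)(4 6)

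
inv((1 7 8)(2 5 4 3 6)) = (1 8 7)(2 6 3 4 5)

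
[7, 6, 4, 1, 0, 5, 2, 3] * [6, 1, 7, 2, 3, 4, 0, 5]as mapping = [0→5, 1→0, 2→3, 3→1, 4→6, 5→4, 6→7, 7→2]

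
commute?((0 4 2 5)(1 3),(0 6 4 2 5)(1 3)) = no:(0 4 2 5)(1 3)*(0 6 4 2 5)(1 3) = (0 2)(4 5 6),(0 6 4 2 5)(1 3)*(0 4 2 5)(1 3) = (0 6 2)(4 5)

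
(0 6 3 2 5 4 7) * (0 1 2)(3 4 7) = (0 6 4 3)(1 2 5 7)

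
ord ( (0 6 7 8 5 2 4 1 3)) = 9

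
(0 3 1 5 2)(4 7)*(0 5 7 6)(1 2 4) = (0 3 2 5 4 6)(1 7)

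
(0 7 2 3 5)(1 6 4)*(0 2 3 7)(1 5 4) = (1 6)(2 7 3 4 5)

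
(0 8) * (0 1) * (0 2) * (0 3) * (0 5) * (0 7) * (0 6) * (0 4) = (0 8 1 2 3 5 7 6 4)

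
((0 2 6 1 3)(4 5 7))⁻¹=(0 3 1 6 2)(4 7 5)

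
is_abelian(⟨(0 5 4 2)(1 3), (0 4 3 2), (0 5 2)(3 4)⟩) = no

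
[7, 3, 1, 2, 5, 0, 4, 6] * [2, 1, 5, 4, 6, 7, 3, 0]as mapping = [0→0, 1→4, 2→1, 3→5, 4→7, 5→2, 6→6, 7→3]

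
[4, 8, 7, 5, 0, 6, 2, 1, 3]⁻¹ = [4, 7, 6, 8, 0, 3, 5, 2, 1]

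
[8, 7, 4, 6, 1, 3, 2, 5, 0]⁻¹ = [8, 4, 6, 5, 2, 7, 3, 1, 0]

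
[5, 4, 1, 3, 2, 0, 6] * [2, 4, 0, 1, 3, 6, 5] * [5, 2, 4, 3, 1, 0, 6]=[6, 3, 1, 2, 5, 4, 0]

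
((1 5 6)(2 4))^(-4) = (1 6 5)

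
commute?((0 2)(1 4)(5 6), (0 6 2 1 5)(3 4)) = no:(0 2)(1 4)(5 6) * (0 6 2 1 5)(3 4) = (0 1 3 4 5 2 6), (0 6 2 1 5)(3 4) * (0 2)(1 4)(5 6) = (0 5 2 4 3 1 6)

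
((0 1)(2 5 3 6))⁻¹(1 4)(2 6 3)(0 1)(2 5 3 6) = (0 4)(2 6 5)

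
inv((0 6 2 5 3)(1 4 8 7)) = (0 3 5 2 6)(1 7 8 4)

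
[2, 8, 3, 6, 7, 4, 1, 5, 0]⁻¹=[8, 6, 0, 2, 5, 7, 3, 4, 1]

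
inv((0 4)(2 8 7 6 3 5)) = (0 4)(2 5 3 6 7 8)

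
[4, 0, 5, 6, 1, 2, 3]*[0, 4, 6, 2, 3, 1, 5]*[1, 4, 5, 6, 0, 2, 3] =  [6, 1, 4, 2, 0, 3, 5]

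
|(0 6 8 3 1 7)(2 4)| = 6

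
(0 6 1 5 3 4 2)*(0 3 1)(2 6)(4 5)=(0 2 3 5 1 4 6)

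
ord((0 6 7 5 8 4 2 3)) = 8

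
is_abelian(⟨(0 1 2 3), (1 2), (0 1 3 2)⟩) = no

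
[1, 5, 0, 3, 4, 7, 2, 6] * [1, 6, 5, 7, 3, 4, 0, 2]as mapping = [0→6, 1→4, 2→1, 3→7, 4→3, 5→2, 6→5, 7→0]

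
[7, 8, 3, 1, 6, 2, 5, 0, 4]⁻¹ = [7, 3, 5, 2, 8, 6, 4, 0, 1]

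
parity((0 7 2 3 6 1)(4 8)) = even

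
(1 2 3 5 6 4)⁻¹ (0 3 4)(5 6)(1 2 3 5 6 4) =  (0 5 1)(4 6)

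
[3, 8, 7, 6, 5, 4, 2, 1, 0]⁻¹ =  [8, 7, 6, 0, 5, 4, 3, 2, 1]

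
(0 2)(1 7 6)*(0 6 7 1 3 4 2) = (2 6 3 4)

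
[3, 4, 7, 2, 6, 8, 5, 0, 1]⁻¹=[7, 8, 3, 0, 1, 6, 4, 2, 5]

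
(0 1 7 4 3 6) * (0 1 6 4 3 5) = (0 6 1 7 3 4 5)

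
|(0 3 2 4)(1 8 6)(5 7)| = 12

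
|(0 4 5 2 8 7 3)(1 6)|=14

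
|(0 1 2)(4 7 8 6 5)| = 15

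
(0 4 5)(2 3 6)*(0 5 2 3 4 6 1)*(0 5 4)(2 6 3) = (0 3 1 5 4 6 2)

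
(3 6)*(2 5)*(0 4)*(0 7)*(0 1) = (0 4 7 1)(2 5)(3 6)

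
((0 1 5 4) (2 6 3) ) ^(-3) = (0 1 5 4) 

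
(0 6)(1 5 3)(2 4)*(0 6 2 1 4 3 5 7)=(0 2 3 4 1 7)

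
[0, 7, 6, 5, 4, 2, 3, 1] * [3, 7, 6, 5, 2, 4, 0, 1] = [3, 1, 0, 4, 2, 6, 5, 7]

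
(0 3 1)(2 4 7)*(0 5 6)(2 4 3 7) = (0 7 4 2 3 1 5 6)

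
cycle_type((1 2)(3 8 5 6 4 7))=2.6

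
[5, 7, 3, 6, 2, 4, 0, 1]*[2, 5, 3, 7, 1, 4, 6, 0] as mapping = [0→4, 1→0, 2→7, 3→6, 4→3, 5→1, 6→2, 7→5] 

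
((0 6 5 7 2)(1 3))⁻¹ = (0 2 7 5 6)(1 3)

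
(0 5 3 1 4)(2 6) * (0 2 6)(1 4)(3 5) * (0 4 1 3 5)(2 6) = (0 5)(1 3)(2 4 6)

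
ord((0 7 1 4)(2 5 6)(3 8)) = 12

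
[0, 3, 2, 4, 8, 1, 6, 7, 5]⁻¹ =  [0, 5, 2, 1, 3, 8, 6, 7, 4]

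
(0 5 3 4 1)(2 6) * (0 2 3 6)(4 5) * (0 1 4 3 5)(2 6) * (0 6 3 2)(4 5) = (0 2 1 3 6 4 5)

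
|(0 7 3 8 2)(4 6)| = 10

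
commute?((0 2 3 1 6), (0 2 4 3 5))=no:(0 2 3 1 6) * (0 2 4 3 5)=(0 4 3 1 6 2 5), (0 2 4 3 5) * (0 2 3 1 6)=(0 3 5 2 4 1 6)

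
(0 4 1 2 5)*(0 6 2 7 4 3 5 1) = (0 3 5 6 2 1 7 4)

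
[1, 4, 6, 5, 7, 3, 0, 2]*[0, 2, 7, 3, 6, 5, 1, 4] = [2, 6, 1, 5, 4, 3, 0, 7]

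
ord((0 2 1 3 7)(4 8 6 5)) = 20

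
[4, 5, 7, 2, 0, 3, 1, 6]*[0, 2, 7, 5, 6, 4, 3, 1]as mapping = [0→6, 1→4, 2→1, 3→7, 4→0, 5→5, 6→2, 7→3]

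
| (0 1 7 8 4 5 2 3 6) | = 9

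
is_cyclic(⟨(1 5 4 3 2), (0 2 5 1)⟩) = no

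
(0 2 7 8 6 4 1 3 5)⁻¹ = (0 5 3 1 4 6 8 7 2)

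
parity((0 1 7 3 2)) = even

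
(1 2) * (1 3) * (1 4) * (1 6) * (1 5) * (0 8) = (0 8)(1 2 3 4 6 5)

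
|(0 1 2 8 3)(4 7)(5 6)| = 10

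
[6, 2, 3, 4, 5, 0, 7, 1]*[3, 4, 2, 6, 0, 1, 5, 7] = [5, 2, 6, 0, 1, 3, 7, 4]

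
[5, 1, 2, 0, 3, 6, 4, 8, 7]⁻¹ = [3, 1, 2, 4, 6, 0, 5, 8, 7]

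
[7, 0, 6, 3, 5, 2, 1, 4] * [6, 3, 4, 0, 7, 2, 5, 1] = [1, 6, 5, 0, 2, 4, 3, 7]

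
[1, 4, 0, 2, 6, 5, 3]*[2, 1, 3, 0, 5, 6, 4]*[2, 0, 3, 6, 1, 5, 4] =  [0, 5, 3, 6, 1, 4, 2]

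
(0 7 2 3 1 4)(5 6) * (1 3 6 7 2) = (0 2 6 5 7 1 4)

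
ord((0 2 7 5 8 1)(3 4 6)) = 6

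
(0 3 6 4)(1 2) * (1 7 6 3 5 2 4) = (0 5 2 7 6 1 4)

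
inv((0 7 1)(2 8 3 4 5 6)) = (0 1 7)(2 6 5 4 3 8)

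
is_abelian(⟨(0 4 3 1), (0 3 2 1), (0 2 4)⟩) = no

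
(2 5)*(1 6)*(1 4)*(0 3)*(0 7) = (0 3 7)(1 6 4)(2 5)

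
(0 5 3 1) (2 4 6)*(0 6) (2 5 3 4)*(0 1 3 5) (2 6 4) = (0 5 2 6) (1 4) 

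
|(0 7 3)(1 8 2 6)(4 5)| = 12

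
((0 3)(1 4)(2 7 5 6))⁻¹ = (0 3)(1 4)(2 6 5 7)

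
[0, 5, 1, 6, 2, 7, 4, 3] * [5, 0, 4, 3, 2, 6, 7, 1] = [5, 6, 0, 7, 4, 1, 2, 3]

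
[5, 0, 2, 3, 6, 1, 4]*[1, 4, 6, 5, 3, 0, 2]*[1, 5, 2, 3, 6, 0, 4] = [1, 5, 4, 0, 2, 6, 3]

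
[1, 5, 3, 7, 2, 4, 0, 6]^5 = [3, 7, 1, 5, 0, 6, 2, 4]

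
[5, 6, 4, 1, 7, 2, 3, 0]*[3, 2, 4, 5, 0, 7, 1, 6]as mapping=[0→7, 1→1, 2→0, 3→2, 4→6, 5→4, 6→5, 7→3]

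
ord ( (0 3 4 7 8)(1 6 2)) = 15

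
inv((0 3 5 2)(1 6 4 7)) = (0 2 5 3)(1 7 4 6)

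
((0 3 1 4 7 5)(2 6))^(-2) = (0 7 1)(3 5 4)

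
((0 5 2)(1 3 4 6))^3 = (1 6 4 3)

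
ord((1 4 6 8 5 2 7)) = 7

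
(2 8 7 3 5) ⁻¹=(2 5 3 7 8) 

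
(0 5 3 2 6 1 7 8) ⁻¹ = (0 8 7 1 6 2 3 5) 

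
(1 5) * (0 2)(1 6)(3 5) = (0 2)(1 3 5 6)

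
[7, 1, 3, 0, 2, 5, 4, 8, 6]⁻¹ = [3, 1, 4, 2, 6, 5, 8, 0, 7]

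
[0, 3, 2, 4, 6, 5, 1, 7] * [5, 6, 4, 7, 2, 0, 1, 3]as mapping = [0→5, 1→7, 2→4, 3→2, 4→1, 5→0, 6→6, 7→3]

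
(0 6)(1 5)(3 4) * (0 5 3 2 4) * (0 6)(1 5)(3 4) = (1 4 2 3 6)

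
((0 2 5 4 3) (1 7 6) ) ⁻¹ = (0 3 4 5 2) (1 6 7) 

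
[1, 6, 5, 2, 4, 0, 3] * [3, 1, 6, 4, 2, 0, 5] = [1, 5, 0, 6, 2, 3, 4]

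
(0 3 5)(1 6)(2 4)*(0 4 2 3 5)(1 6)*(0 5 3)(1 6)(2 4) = (0 3 5 2 4)(1 6)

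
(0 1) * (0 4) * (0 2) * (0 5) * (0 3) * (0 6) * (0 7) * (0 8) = (0 1 4 2 5 3 6 7 8)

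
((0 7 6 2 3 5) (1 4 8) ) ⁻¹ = (0 5 3 2 6 7) (1 8 4) 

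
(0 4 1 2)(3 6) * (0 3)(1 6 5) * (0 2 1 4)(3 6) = (2 6)(3 5 4)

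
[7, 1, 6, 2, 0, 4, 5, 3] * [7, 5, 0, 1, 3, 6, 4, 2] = [2, 5, 4, 0, 7, 3, 6, 1]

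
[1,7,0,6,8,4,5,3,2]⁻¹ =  [2,0,8,7,5,6,3,1,4]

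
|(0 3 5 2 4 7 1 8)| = 8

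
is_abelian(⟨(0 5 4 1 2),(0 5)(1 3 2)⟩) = no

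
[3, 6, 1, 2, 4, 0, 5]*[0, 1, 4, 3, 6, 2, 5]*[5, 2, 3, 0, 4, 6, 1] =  [0, 6, 2, 4, 1, 5, 3]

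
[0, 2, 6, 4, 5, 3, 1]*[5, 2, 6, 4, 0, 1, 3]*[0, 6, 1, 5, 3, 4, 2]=[4, 2, 5, 0, 6, 3, 1]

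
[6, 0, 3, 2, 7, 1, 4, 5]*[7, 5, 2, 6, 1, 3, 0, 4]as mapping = [0→0, 1→7, 2→6, 3→2, 4→4, 5→5, 6→1, 7→3]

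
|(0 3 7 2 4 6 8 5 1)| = 9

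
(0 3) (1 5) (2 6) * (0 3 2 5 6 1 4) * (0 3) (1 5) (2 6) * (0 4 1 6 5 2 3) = (0 5 1 3 4) 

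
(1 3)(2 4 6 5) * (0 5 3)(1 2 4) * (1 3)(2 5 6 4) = (0 6 1)(2 3 5)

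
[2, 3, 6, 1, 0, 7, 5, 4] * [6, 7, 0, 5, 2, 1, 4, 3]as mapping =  [0→0, 1→5, 2→4, 3→7, 4→6, 5→3, 6→1, 7→2]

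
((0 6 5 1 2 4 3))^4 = (0 2 6 4 5 3 1)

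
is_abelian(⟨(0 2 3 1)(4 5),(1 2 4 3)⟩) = no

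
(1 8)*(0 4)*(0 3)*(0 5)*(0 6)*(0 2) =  (0 4 3 5 6 2)(1 8)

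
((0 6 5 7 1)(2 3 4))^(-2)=(0 7 6 1 5)(2 3 4)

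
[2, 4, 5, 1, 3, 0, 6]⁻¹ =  [5, 3, 0, 4, 1, 2, 6]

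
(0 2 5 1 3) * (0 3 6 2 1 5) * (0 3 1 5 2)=(0 5 2 3 1 6)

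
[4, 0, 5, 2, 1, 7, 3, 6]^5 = [1, 4, 2, 3, 0, 5, 6, 7]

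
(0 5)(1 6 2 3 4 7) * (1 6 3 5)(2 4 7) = (0 1 3 7 6 4 2 5)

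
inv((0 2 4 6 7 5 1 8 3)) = (0 3 8 1 5 7 6 4 2)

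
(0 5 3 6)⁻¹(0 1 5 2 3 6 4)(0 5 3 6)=(0 4 5 1 3 2 6)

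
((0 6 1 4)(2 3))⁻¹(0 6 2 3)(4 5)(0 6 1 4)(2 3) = (0 5)(1 3 2 6)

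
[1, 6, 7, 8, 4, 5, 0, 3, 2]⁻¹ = [6, 0, 8, 7, 4, 5, 1, 2, 3]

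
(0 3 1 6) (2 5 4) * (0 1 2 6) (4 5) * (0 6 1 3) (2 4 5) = (1 6 3 4) (2 5) 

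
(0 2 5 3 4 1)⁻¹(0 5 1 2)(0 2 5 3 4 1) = (0 5 2 3)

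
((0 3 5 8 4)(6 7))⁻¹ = (0 4 8 5 3)(6 7)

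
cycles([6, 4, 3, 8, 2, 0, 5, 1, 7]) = (0 6 5)(1 4 2 3 8 7)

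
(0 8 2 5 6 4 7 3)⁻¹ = (0 3 7 4 6 5 2 8)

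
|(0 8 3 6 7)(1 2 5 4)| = 20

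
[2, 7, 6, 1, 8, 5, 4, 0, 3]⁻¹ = [7, 3, 0, 8, 6, 5, 2, 1, 4]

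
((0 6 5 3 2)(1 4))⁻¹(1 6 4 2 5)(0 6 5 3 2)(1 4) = (0 3 4 5 1)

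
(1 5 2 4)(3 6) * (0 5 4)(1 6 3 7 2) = (0 5 1 4 6 7 2)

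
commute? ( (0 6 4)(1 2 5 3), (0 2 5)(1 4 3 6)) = no: (0 6 4)(1 2 5 3) * (0 2 5)(1 4 3 6) = (0 1 5 6 3 4 2), (0 2 5)(1 4 3 6) * (0 6 4)(1 2 5 3) = (0 5 6 2 3 4 1)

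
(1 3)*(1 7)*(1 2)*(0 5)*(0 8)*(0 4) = (0 5 8 4) (1 3 7 2) 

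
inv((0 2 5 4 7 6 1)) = (0 1 6 7 4 5 2)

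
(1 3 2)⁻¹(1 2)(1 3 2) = (1 3)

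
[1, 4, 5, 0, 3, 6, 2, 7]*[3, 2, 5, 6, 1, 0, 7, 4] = [2, 1, 0, 3, 6, 7, 5, 4] 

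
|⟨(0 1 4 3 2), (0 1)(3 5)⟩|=60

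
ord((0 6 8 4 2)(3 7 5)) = 15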